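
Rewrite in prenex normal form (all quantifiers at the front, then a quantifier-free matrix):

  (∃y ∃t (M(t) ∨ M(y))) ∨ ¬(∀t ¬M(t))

Move each ¬ inward, flipping quantifiers it crosses:
  (∃y ∃t (M(t) ∨ M(y))) ∨ (∃t M(t))
Rename bound variables to avoid capture: t↦c.
  (∃y ∃t (M(t) ∨ M(y))) ∨ (∃c M(c))
Finally move all quantifiers to the prefix:
  ∃y ∃t ∃c (M(t) ∨ M(y) ∨ M(c))

∃y ∃t ∃c (M(t) ∨ M(y) ∨ M(c))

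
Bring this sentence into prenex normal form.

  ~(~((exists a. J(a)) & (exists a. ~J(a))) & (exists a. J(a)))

Push ¬ through the quantifiers and connectives to reach negation normal form:
  (exists a. J(a)) & (exists a. ~J(a)) | (forall a. ~J(a))
Standardize variables apart so no two quantifiers bind the same name: a↦c, a↦x1.
  (exists a. J(a)) & (exists c. ~J(c)) | (forall x1. ~J(x1))
Finally move all quantifiers to the prefix:
  exists a. exists c. forall x1. (J(a) & ~J(c) | ~J(x1))

exists a. exists c. forall x1. (J(a) & ~J(c) | ~J(x1))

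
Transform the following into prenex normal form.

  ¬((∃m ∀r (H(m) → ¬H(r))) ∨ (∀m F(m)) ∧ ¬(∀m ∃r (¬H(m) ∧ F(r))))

Rewrite implications/biconditionals: A → B as ¬A ∨ B.
  ¬((∃m ∀r (¬H(m) ∨ ¬H(r))) ∨ (∀m F(m)) ∧ ¬(∀m ∃r (¬H(m) ∧ F(r))))
Drive negations inward (¬∀x A ≡ ∃x ¬A, ¬∃x A ≡ ∀x ¬A, De Morgan for ∧/∨):
  (∀m ∃r (H(m) ∧ H(r))) ∧ ((∃m ¬F(m)) ∨ (∀m ∃r (¬H(m) ∧ F(r))))
Give each quantifier a distinct variable: m↦y1, m↦q, r↦z1.
  (∀m ∃r (H(m) ∧ H(r))) ∧ ((∃y1 ¬F(y1)) ∨ (∀q ∃z1 (¬H(q) ∧ F(z1))))
Finally move all quantifiers to the prefix:
  ∀m ∃r ∃y1 ∀q ∃z1 (H(m) ∧ H(r) ∧ (¬F(y1) ∨ ¬H(q) ∧ F(z1)))

∀m ∃r ∃y1 ∀q ∃z1 (H(m) ∧ H(r) ∧ (¬F(y1) ∨ ¬H(q) ∧ F(z1)))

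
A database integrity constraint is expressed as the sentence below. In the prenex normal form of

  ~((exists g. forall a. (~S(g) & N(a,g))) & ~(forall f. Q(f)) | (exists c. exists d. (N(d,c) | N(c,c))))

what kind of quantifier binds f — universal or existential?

Move each ¬ inward, flipping quantifiers it crosses:
  ((forall g. exists a. (S(g) | ~N(a,g))) | (forall f. Q(f))) & (forall c. forall d. (~N(d,c) & ~N(c,c)))
All bound variables are already distinct, so no renaming is needed.
Extract every quantifier outward, since the variables are now distinct and don't occur free across branches:
  forall g. exists a. forall f. forall c. forall d. ((S(g) | ~N(a,g) | Q(f)) & ~N(d,c) & ~N(c,c))
The quantifier forall f sits under an even number of negations, so it remains universal.

universal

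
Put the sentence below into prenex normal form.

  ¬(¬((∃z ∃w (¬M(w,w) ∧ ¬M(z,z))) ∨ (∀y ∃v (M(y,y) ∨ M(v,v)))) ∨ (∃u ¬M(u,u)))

Push ¬ through the quantifiers and connectives to reach negation normal form:
  ((∃z ∃w (¬M(w,w) ∧ ¬M(z,z))) ∨ (∀y ∃v (M(y,y) ∨ M(v,v)))) ∧ (∀u M(u,u))
Pull the quantifiers to the front (each side's bound variable is not free in the other side):
  ∃z ∃w ∀y ∃v ∀u ((¬M(w,w) ∧ ¬M(z,z) ∨ M(y,y) ∨ M(v,v)) ∧ M(u,u))

∃z ∃w ∀y ∃v ∀u ((¬M(w,w) ∧ ¬M(z,z) ∨ M(y,y) ∨ M(v,v)) ∧ M(u,u))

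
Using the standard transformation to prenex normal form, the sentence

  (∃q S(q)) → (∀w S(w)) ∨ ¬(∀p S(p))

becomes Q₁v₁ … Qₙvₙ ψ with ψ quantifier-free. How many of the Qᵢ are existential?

1

First replace A → B with ¬A ∨ B.
  ¬(∃q S(q)) ∨ (∀w S(w)) ∨ ¬(∀p S(p))
Move each ¬ inward, flipping quantifiers it crosses:
  (∀q ¬S(q)) ∨ (∀w S(w)) ∨ (∃p ¬S(p))
All bound variables are already distinct, so no renaming is needed.
Finally move all quantifiers to the prefix:
  ∀q ∀w ∃p (¬S(q) ∨ S(w) ∨ ¬S(p))
The prefix is ∀q ∀w ∃p: 2 universal, 1 existential.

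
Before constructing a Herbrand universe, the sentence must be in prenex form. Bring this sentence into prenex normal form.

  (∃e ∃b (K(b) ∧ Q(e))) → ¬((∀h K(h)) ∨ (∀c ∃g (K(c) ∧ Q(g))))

Rewrite implications/biconditionals: A → B as ¬A ∨ B.
  ¬(∃e ∃b (K(b) ∧ Q(e))) ∨ ¬((∀h K(h)) ∨ (∀c ∃g (K(c) ∧ Q(g))))
Drive negations inward (¬∀x A ≡ ∃x ¬A, ¬∃x A ≡ ∀x ¬A, De Morgan for ∧/∨):
  (∀e ∀b (¬K(b) ∨ ¬Q(e))) ∨ (∃h ¬K(h)) ∧ (∃c ∀g (¬K(c) ∨ ¬Q(g)))
All bound variables are already distinct, so no renaming is needed.
Extract every quantifier outward, since the variables are now distinct and don't occur free across branches:
  ∀e ∀b ∃h ∃c ∀g (¬K(b) ∨ ¬Q(e) ∨ ¬K(h) ∧ (¬K(c) ∨ ¬Q(g)))

∀e ∀b ∃h ∃c ∀g (¬K(b) ∨ ¬Q(e) ∨ ¬K(h) ∧ (¬K(c) ∨ ¬Q(g)))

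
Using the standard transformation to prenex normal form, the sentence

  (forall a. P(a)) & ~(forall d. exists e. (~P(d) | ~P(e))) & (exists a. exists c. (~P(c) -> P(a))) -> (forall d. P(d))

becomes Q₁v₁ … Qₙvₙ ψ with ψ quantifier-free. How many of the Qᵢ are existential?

2

Rewrite implications/biconditionals: A → B as ¬A ∨ B.
  ~((forall a. P(a)) & ~(forall d. exists e. (~P(d) | ~P(e))) & (exists a. exists c. (~~P(c) | P(a)))) | (forall d. P(d))
Move each ¬ inward, flipping quantifiers it crosses:
  (exists a. ~P(a)) | (forall d. exists e. (~P(d) | ~P(e))) | (forall a. forall c. (~P(c) & ~P(a))) | (forall d. P(d))
Standardize variables apart so no two quantifiers bind the same name: a↦q, d↦w1.
  (exists a. ~P(a)) | (forall d. exists e. (~P(d) | ~P(e))) | (forall q. forall c. (~P(c) & ~P(q))) | (forall w1. P(w1))
Finally move all quantifiers to the prefix:
  exists a. forall d. exists e. forall q. forall c. forall w1. (~P(a) | ~P(d) | ~P(e) | ~P(c) & ~P(q) | P(w1))
The prefix is exists a forall d exists e forall q forall c forall w1: 4 universal, 2 existential.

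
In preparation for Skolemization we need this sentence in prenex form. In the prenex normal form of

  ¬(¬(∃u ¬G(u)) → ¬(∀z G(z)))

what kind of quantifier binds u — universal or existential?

universal

Rewrite implications/biconditionals: A → B as ¬A ∨ B.
  ¬(¬¬(∃u ¬G(u)) ∨ ¬(∀z G(z)))
Drive negations inward (¬∀x A ≡ ∃x ¬A, ¬∃x A ≡ ∀x ¬A, De Morgan for ∧/∨):
  (∀u G(u)) ∧ (∀z G(z))
All bound variables are already distinct, so no renaming is needed.
Finally move all quantifiers to the prefix:
  ∀u ∀z (G(u) ∧ G(z))
The quantifier ∃u sits under an odd number of negations (counting the antecedent side of each →), so it flips to ∀u.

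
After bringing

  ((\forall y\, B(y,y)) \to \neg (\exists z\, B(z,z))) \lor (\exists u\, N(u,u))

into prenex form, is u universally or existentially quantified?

Eliminate → and ↔ using ¬ and ∨.
  \neg (\forall y\, B(y,y)) \lor \neg (\exists z\, B(z,z)) \lor (\exists u\, N(u,u))
Move each ¬ inward, flipping quantifiers it crosses:
  (\exists y\, \neg B(y,y)) \lor (\forall z\, \neg B(z,z)) \lor (\exists u\, N(u,u))
All bound variables are already distinct, so no renaming is needed.
Extract every quantifier outward, since the variables are now distinct and don't occur free across branches:
  \exists y\, \forall z\, \exists u\, (\neg B(y,y) \lor \neg B(z,z) \lor N(u,u))
The quantifier \exists u sits under an even number of negations (counting the antecedent side of each →), so it remains existential.

existential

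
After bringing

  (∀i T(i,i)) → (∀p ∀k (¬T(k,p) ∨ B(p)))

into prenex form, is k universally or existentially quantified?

Eliminate → and ↔ using ¬ and ∨.
  ¬(∀i T(i,i)) ∨ (∀p ∀k (¬T(k,p) ∨ B(p)))
Move each ¬ inward, flipping quantifiers it crosses:
  (∃i ¬T(i,i)) ∨ (∀p ∀k (¬T(k,p) ∨ B(p)))
Pull the quantifiers to the front (each side's bound variable is not free in the other side):
  ∃i ∀p ∀k (¬T(i,i) ∨ ¬T(k,p) ∨ B(p))
The quantifier ∀k sits under an even number of negations (counting the antecedent side of each →), so it remains universal.

universal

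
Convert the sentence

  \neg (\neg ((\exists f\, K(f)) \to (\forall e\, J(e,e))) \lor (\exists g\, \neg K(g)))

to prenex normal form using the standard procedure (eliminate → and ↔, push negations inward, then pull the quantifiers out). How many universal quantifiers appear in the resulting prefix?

3

Eliminate → and ↔ using ¬ and ∨.
  \neg (\neg (\neg (\exists f\, K(f)) \lor (\forall e\, J(e,e))) \lor (\exists g\, \neg K(g)))
Move each ¬ inward, flipping quantifiers it crosses:
  ((\forall f\, \neg K(f)) \lor (\forall e\, J(e,e))) \land (\forall g\, K(g))
All bound variables are already distinct, so no renaming is needed.
Pull the quantifiers to the front (each side's bound variable is not free in the other side):
  \forall f\, \forall e\, \forall g\, ((\neg K(f) \lor J(e,e)) \land K(g))
The prefix is \forall f \forall e \forall g: 3 universal, 0 existential.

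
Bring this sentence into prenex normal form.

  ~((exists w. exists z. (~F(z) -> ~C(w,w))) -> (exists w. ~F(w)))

First replace A → B with ¬A ∨ B.
  ~(~(exists w. exists z. (~~F(z) | ~C(w,w))) | (exists w. ~F(w)))
Push ¬ through the quantifiers and connectives to reach negation normal form:
  (exists w. exists z. (F(z) | ~C(w,w))) & (forall w. F(w))
Standardize variables apart so no two quantifiers bind the same name: w↦v.
  (exists w. exists z. (F(z) | ~C(w,w))) & (forall v. F(v))
Pull the quantifiers to the front (each side's bound variable is not free in the other side):
  exists w. exists z. forall v. ((F(z) | ~C(w,w)) & F(v))

exists w. exists z. forall v. ((F(z) | ~C(w,w)) & F(v))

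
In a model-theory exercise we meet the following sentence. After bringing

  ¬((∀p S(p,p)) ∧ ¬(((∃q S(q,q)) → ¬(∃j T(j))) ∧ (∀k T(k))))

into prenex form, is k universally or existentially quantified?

Eliminate → and ↔ using ¬ and ∨.
  ¬((∀p S(p,p)) ∧ ¬((¬(∃q S(q,q)) ∨ ¬(∃j T(j))) ∧ (∀k T(k))))
Drive negations inward (¬∀x A ≡ ∃x ¬A, ¬∃x A ≡ ∀x ¬A, De Morgan for ∧/∨):
  (∃p ¬S(p,p)) ∨ ((∀q ¬S(q,q)) ∨ (∀j ¬T(j))) ∧ (∀k T(k))
Finally move all quantifiers to the prefix:
  ∃p ∀q ∀j ∀k (¬S(p,p) ∨ (¬S(q,q) ∨ ¬T(j)) ∧ T(k))
The quantifier ∀k sits under an even number of negations (counting the antecedent side of each →), so it remains universal.

universal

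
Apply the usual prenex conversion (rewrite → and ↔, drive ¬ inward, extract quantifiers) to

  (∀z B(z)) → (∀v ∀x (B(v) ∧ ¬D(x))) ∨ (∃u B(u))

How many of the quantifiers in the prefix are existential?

Eliminate → and ↔ using ¬ and ∨.
  ¬(∀z B(z)) ∨ (∀v ∀x (B(v) ∧ ¬D(x))) ∨ (∃u B(u))
Drive negations inward (¬∀x A ≡ ∃x ¬A, ¬∃x A ≡ ∀x ¬A, De Morgan for ∧/∨):
  (∃z ¬B(z)) ∨ (∀v ∀x (B(v) ∧ ¬D(x))) ∨ (∃u B(u))
All bound variables are already distinct, so no renaming is needed.
Extract every quantifier outward, since the variables are now distinct and don't occur free across branches:
  ∃z ∀v ∀x ∃u (¬B(z) ∨ B(v) ∧ ¬D(x) ∨ B(u))
The prefix is ∃z ∀v ∀x ∃u: 2 universal, 2 existential.

2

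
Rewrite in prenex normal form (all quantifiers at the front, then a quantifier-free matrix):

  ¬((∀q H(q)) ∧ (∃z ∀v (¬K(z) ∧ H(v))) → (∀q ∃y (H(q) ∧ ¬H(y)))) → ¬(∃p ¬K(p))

Eliminate → and ↔ using ¬ and ∨.
  ¬¬(¬((∀q H(q)) ∧ (∃z ∀v (¬K(z) ∧ H(v)))) ∨ (∀q ∃y (H(q) ∧ ¬H(y)))) ∨ ¬(∃p ¬K(p))
Drive negations inward (¬∀x A ≡ ∃x ¬A, ¬∃x A ≡ ∀x ¬A, De Morgan for ∧/∨):
  (∃q ¬H(q)) ∨ (∀z ∃v (K(z) ∨ ¬H(v))) ∨ (∀q ∃y (H(q) ∧ ¬H(y))) ∨ (∀p K(p))
Rename bound variables to avoid capture: q↦u.
  (∃q ¬H(q)) ∨ (∀z ∃v (K(z) ∨ ¬H(v))) ∨ (∀u ∃y (H(u) ∧ ¬H(y))) ∨ (∀p K(p))
Pull the quantifiers to the front (each side's bound variable is not free in the other side):
  ∃q ∀z ∃v ∀u ∃y ∀p (¬H(q) ∨ K(z) ∨ ¬H(v) ∨ H(u) ∧ ¬H(y) ∨ K(p))

∃q ∀z ∃v ∀u ∃y ∀p (¬H(q) ∨ K(z) ∨ ¬H(v) ∨ H(u) ∧ ¬H(y) ∨ K(p))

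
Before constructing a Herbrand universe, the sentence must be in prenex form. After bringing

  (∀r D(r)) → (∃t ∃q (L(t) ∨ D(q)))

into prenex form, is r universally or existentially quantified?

existential

Rewrite implications/biconditionals: A → B as ¬A ∨ B.
  ¬(∀r D(r)) ∨ (∃t ∃q (L(t) ∨ D(q)))
Push ¬ through the quantifiers and connectives to reach negation normal form:
  (∃r ¬D(r)) ∨ (∃t ∃q (L(t) ∨ D(q)))
All bound variables are already distinct, so no renaming is needed.
Finally move all quantifiers to the prefix:
  ∃r ∃t ∃q (¬D(r) ∨ L(t) ∨ D(q))
The quantifier ∀r sits under an odd number of negations (counting the antecedent side of each →), so it flips to ∃r.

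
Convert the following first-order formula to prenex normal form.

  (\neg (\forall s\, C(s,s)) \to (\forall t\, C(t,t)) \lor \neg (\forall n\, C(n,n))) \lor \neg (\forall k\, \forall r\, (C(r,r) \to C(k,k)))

\forall s\, \forall t\, \exists n\, \exists k\, \exists r\, (C(s,s) \lor C(t,t) \lor \neg C(n,n) \lor C(r,r) \land \neg C(k,k))

First replace A → B with ¬A ∨ B.
  \neg \neg (\forall s\, C(s,s)) \lor (\forall t\, C(t,t)) \lor \neg (\forall n\, C(n,n)) \lor \neg (\forall k\, \forall r\, (\neg C(r,r) \lor C(k,k)))
Move each ¬ inward, flipping quantifiers it crosses:
  (\forall s\, C(s,s)) \lor (\forall t\, C(t,t)) \lor (\exists n\, \neg C(n,n)) \lor (\exists k\, \exists r\, (C(r,r) \land \neg C(k,k)))
All bound variables are already distinct, so no renaming is needed.
Finally move all quantifiers to the prefix:
  \forall s\, \forall t\, \exists n\, \exists k\, \exists r\, (C(s,s) \lor C(t,t) \lor \neg C(n,n) \lor C(r,r) \land \neg C(k,k))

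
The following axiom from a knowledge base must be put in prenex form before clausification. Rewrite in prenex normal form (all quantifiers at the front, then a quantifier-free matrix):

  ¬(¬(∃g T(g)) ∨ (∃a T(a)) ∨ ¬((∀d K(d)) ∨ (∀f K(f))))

∃g ∀a ∀d ∀f (T(g) ∧ ¬T(a) ∧ (K(d) ∨ K(f)))

Push ¬ through the quantifiers and connectives to reach negation normal form:
  (∃g T(g)) ∧ (∀a ¬T(a)) ∧ ((∀d K(d)) ∨ (∀f K(f)))
All bound variables are already distinct, so no renaming is needed.
Extract every quantifier outward, since the variables are now distinct and don't occur free across branches:
  ∃g ∀a ∀d ∀f (T(g) ∧ ¬T(a) ∧ (K(d) ∨ K(f)))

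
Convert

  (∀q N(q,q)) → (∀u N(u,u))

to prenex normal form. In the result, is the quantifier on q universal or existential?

existential

Rewrite implications/biconditionals: A → B as ¬A ∨ B.
  ¬(∀q N(q,q)) ∨ (∀u N(u,u))
Move each ¬ inward, flipping quantifiers it crosses:
  (∃q ¬N(q,q)) ∨ (∀u N(u,u))
Extract every quantifier outward, since the variables are now distinct and don't occur free across branches:
  ∃q ∀u (¬N(q,q) ∨ N(u,u))
The quantifier ∀q sits under an odd number of negations (counting the antecedent side of each →), so it flips to ∃q.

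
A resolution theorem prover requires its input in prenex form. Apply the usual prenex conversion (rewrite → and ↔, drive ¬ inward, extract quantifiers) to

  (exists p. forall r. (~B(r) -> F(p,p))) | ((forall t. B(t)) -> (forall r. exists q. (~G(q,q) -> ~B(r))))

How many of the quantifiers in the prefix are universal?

Rewrite implications/biconditionals: A → B as ¬A ∨ B.
  (exists p. forall r. (~~B(r) | F(p,p))) | ~(forall t. B(t)) | (forall r. exists q. (~~G(q,q) | ~B(r)))
Drive negations inward (¬∀x A ≡ ∃x ¬A, ¬∃x A ≡ ∀x ¬A, De Morgan for ∧/∨):
  (exists p. forall r. (B(r) | F(p,p))) | (exists t. ~B(t)) | (forall r. exists q. (G(q,q) | ~B(r)))
Standardize variables apart so no two quantifiers bind the same name: r↦u.
  (exists p. forall r. (B(r) | F(p,p))) | (exists t. ~B(t)) | (forall u. exists q. (G(q,q) | ~B(u)))
Extract every quantifier outward, since the variables are now distinct and don't occur free across branches:
  exists p. forall r. exists t. forall u. exists q. (B(r) | F(p,p) | ~B(t) | G(q,q) | ~B(u))
The prefix is exists p forall r exists t forall u exists q: 2 universal, 3 existential.

2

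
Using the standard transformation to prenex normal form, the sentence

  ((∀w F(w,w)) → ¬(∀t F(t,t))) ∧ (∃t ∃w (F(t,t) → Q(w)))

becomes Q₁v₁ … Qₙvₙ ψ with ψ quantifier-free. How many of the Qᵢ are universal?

Rewrite implications/biconditionals: A → B as ¬A ∨ B.
  (¬(∀w F(w,w)) ∨ ¬(∀t F(t,t))) ∧ (∃t ∃w (¬F(t,t) ∨ Q(w)))
Push ¬ through the quantifiers and connectives to reach negation normal form:
  ((∃w ¬F(w,w)) ∨ (∃t ¬F(t,t))) ∧ (∃t ∃w (¬F(t,t) ∨ Q(w)))
Rename bound variables to avoid capture: t↦u1, w↦v1.
  ((∃w ¬F(w,w)) ∨ (∃t ¬F(t,t))) ∧ (∃u1 ∃v1 (¬F(u1,u1) ∨ Q(v1)))
Finally move all quantifiers to the prefix:
  ∃w ∃t ∃u1 ∃v1 ((¬F(w,w) ∨ ¬F(t,t)) ∧ (¬F(u1,u1) ∨ Q(v1)))
The prefix is ∃w ∃t ∃u1 ∃v1: 0 universal, 4 existential.

0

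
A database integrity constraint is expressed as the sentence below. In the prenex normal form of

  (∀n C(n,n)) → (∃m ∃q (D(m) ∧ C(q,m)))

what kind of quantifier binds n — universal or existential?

Eliminate → and ↔ using ¬ and ∨.
  ¬(∀n C(n,n)) ∨ (∃m ∃q (D(m) ∧ C(q,m)))
Move each ¬ inward, flipping quantifiers it crosses:
  (∃n ¬C(n,n)) ∨ (∃m ∃q (D(m) ∧ C(q,m)))
All bound variables are already distinct, so no renaming is needed.
Extract every quantifier outward, since the variables are now distinct and don't occur free across branches:
  ∃n ∃m ∃q (¬C(n,n) ∨ D(m) ∧ C(q,m))
The quantifier ∀n sits under an odd number of negations (counting the antecedent side of each →), so it flips to ∃n.

existential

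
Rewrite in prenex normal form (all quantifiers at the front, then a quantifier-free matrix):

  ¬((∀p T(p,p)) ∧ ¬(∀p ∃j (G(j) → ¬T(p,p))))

First replace A → B with ¬A ∨ B.
  ¬((∀p T(p,p)) ∧ ¬(∀p ∃j (¬G(j) ∨ ¬T(p,p))))
Move each ¬ inward, flipping quantifiers it crosses:
  (∃p ¬T(p,p)) ∨ (∀p ∃j (¬G(j) ∨ ¬T(p,p)))
Give each quantifier a distinct variable: p↦b.
  (∃p ¬T(p,p)) ∨ (∀b ∃j (¬G(j) ∨ ¬T(b,b)))
Pull the quantifiers to the front (each side's bound variable is not free in the other side):
  ∃p ∀b ∃j (¬T(p,p) ∨ ¬G(j) ∨ ¬T(b,b))

∃p ∀b ∃j (¬T(p,p) ∨ ¬G(j) ∨ ¬T(b,b))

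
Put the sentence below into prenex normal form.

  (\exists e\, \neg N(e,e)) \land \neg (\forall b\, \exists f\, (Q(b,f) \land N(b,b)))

\exists e\, \exists b\, \forall f\, (\neg N(e,e) \land (\neg Q(b,f) \lor \neg N(b,b)))

Move each ¬ inward, flipping quantifiers it crosses:
  (\exists e\, \neg N(e,e)) \land (\exists b\, \forall f\, (\neg Q(b,f) \lor \neg N(b,b)))
All bound variables are already distinct, so no renaming is needed.
Extract every quantifier outward, since the variables are now distinct and don't occur free across branches:
  \exists e\, \exists b\, \forall f\, (\neg N(e,e) \land (\neg Q(b,f) \lor \neg N(b,b)))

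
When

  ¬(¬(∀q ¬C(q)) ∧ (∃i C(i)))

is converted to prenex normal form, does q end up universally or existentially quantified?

universal

Drive negations inward (¬∀x A ≡ ∃x ¬A, ¬∃x A ≡ ∀x ¬A, De Morgan for ∧/∨):
  (∀q ¬C(q)) ∨ (∀i ¬C(i))
All bound variables are already distinct, so no renaming is needed.
Extract every quantifier outward, since the variables are now distinct and don't occur free across branches:
  ∀q ∀i (¬C(q) ∨ ¬C(i))
The quantifier ∀q sits under an even number of negations, so it remains universal.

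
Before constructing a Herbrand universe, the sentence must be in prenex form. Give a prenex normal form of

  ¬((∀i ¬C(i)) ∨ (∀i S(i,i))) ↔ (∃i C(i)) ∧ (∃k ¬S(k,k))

First replace A → B with ¬A ∨ B; A ↔ B as (¬A ∨ B) ∧ (¬B ∨ A).
  (¬¬((∀i ¬C(i)) ∨ (∀i S(i,i))) ∨ (∃i C(i)) ∧ (∃k ¬S(k,k))) ∧ (¬((∃i C(i)) ∧ (∃k ¬S(k,k))) ∨ ¬((∀i ¬C(i)) ∨ (∀i S(i,i))))
Push ¬ through the quantifiers and connectives to reach negation normal form:
  ((∀i ¬C(i)) ∨ (∀i S(i,i)) ∨ (∃i C(i)) ∧ (∃k ¬S(k,k))) ∧ ((∀i ¬C(i)) ∨ (∀k S(k,k)) ∨ (∃i C(i)) ∧ (∃i ¬S(i,i)))
Standardize variables apart so no two quantifiers bind the same name: i↦p, i↦c, i↦x, k↦u1, i↦q, i↦w.
  ((∀i ¬C(i)) ∨ (∀p S(p,p)) ∨ (∃c C(c)) ∧ (∃k ¬S(k,k))) ∧ ((∀x ¬C(x)) ∨ (∀u1 S(u1,u1)) ∨ (∃q C(q)) ∧ (∃w ¬S(w,w)))
Pull the quantifiers to the front (each side's bound variable is not free in the other side):
  ∀i ∀p ∃c ∃k ∀x ∀u1 ∃q ∃w ((¬C(i) ∨ S(p,p) ∨ C(c) ∧ ¬S(k,k)) ∧ (¬C(x) ∨ S(u1,u1) ∨ C(q) ∧ ¬S(w,w)))

∀i ∀p ∃c ∃k ∀x ∀u1 ∃q ∃w ((¬C(i) ∨ S(p,p) ∨ C(c) ∧ ¬S(k,k)) ∧ (¬C(x) ∨ S(u1,u1) ∨ C(q) ∧ ¬S(w,w)))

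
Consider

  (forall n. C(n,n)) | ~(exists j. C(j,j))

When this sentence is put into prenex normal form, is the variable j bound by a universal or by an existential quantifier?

universal

Move each ¬ inward, flipping quantifiers it crosses:
  (forall n. C(n,n)) | (forall j. ~C(j,j))
All bound variables are already distinct, so no renaming is needed.
Pull the quantifiers to the front (each side's bound variable is not free in the other side):
  forall n. forall j. (C(n,n) | ~C(j,j))
The quantifier exists j sits under an odd number of negations, so it flips to forall j.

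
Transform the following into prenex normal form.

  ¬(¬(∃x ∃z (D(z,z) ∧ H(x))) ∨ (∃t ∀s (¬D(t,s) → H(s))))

Rewrite implications/biconditionals: A → B as ¬A ∨ B.
  ¬(¬(∃x ∃z (D(z,z) ∧ H(x))) ∨ (∃t ∀s (¬¬D(t,s) ∨ H(s))))
Push ¬ through the quantifiers and connectives to reach negation normal form:
  (∃x ∃z (D(z,z) ∧ H(x))) ∧ (∀t ∃s (¬D(t,s) ∧ ¬H(s)))
Pull the quantifiers to the front (each side's bound variable is not free in the other side):
  ∃x ∃z ∀t ∃s (D(z,z) ∧ H(x) ∧ ¬D(t,s) ∧ ¬H(s))

∃x ∃z ∀t ∃s (D(z,z) ∧ H(x) ∧ ¬D(t,s) ∧ ¬H(s))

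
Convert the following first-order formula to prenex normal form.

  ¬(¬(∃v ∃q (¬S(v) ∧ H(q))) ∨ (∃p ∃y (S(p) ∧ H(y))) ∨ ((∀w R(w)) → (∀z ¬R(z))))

∃v ∃q ∀p ∀y ∀w ∃z (¬S(v) ∧ H(q) ∧ (¬S(p) ∨ ¬H(y)) ∧ R(w) ∧ R(z))

First replace A → B with ¬A ∨ B.
  ¬(¬(∃v ∃q (¬S(v) ∧ H(q))) ∨ (∃p ∃y (S(p) ∧ H(y))) ∨ ¬(∀w R(w)) ∨ (∀z ¬R(z)))
Push ¬ through the quantifiers and connectives to reach negation normal form:
  (∃v ∃q (¬S(v) ∧ H(q))) ∧ (∀p ∀y (¬S(p) ∨ ¬H(y))) ∧ (∀w R(w)) ∧ (∃z R(z))
All bound variables are already distinct, so no renaming is needed.
Finally move all quantifiers to the prefix:
  ∃v ∃q ∀p ∀y ∀w ∃z (¬S(v) ∧ H(q) ∧ (¬S(p) ∨ ¬H(y)) ∧ R(w) ∧ R(z))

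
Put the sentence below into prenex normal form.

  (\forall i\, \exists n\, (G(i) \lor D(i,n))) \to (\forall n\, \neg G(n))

First replace A → B with ¬A ∨ B.
  \neg (\forall i\, \exists n\, (G(i) \lor D(i,n))) \lor (\forall n\, \neg G(n))
Move each ¬ inward, flipping quantifiers it crosses:
  (\exists i\, \forall n\, (\neg G(i) \land \neg D(i,n))) \lor (\forall n\, \neg G(n))
Rename bound variables to avoid capture: n↦t.
  (\exists i\, \forall n\, (\neg G(i) \land \neg D(i,n))) \lor (\forall t\, \neg G(t))
Finally move all quantifiers to the prefix:
  \exists i\, \forall n\, \forall t\, (\neg G(i) \land \neg D(i,n) \lor \neg G(t))

\exists i\, \forall n\, \forall t\, (\neg G(i) \land \neg D(i,n) \lor \neg G(t))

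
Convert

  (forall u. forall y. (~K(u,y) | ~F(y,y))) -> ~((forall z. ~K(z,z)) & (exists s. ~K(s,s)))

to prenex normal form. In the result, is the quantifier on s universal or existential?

First replace A → B with ¬A ∨ B.
  ~(forall u. forall y. (~K(u,y) | ~F(y,y))) | ~((forall z. ~K(z,z)) & (exists s. ~K(s,s)))
Move each ¬ inward, flipping quantifiers it crosses:
  (exists u. exists y. (K(u,y) & F(y,y))) | (exists z. K(z,z)) | (forall s. K(s,s))
All bound variables are already distinct, so no renaming is needed.
Finally move all quantifiers to the prefix:
  exists u. exists y. exists z. forall s. (K(u,y) & F(y,y) | K(z,z) | K(s,s))
The quantifier exists s sits under an odd number of negations (counting the antecedent side of each →), so it flips to forall s.

universal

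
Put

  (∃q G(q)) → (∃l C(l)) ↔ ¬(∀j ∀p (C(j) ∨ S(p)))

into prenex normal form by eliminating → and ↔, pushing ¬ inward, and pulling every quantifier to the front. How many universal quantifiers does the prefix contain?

4

First replace A → B with ¬A ∨ B; A ↔ B as (¬A ∨ B) ∧ (¬B ∨ A).
  (¬(¬(∃q G(q)) ∨ (∃l C(l))) ∨ ¬(∀j ∀p (C(j) ∨ S(p)))) ∧ (¬¬(∀j ∀p (C(j) ∨ S(p))) ∨ ¬(∃q G(q)) ∨ (∃l C(l)))
Drive negations inward (¬∀x A ≡ ∃x ¬A, ¬∃x A ≡ ∀x ¬A, De Morgan for ∧/∨):
  ((∃q G(q)) ∧ (∀l ¬C(l)) ∨ (∃j ∃p (¬C(j) ∧ ¬S(p)))) ∧ ((∀j ∀p (C(j) ∨ S(p))) ∨ (∀q ¬G(q)) ∨ (∃l C(l)))
Give each quantifier a distinct variable: j↦t, p↦x1, q↦r, l↦v1.
  ((∃q G(q)) ∧ (∀l ¬C(l)) ∨ (∃j ∃p (¬C(j) ∧ ¬S(p)))) ∧ ((∀t ∀x1 (C(t) ∨ S(x1))) ∨ (∀r ¬G(r)) ∨ (∃v1 C(v1)))
Extract every quantifier outward, since the variables are now distinct and don't occur free across branches:
  ∃q ∀l ∃j ∃p ∀t ∀x1 ∀r ∃v1 ((G(q) ∧ ¬C(l) ∨ ¬C(j) ∧ ¬S(p)) ∧ (C(t) ∨ S(x1) ∨ ¬G(r) ∨ C(v1)))
The prefix is ∃q ∀l ∃j ∃p ∀t ∀x1 ∀r ∃v1: 4 universal, 4 existential.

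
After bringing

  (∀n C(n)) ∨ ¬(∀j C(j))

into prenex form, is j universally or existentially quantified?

Move each ¬ inward, flipping quantifiers it crosses:
  (∀n C(n)) ∨ (∃j ¬C(j))
Extract every quantifier outward, since the variables are now distinct and don't occur free across branches:
  ∀n ∃j (C(n) ∨ ¬C(j))
The quantifier ∀j sits under an odd number of negations, so it flips to ∃j.

existential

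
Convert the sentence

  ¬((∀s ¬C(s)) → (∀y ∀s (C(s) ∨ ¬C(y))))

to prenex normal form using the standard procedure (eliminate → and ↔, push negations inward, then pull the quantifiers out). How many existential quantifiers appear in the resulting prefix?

Eliminate → and ↔ using ¬ and ∨.
  ¬(¬(∀s ¬C(s)) ∨ (∀y ∀s (C(s) ∨ ¬C(y))))
Push ¬ through the quantifiers and connectives to reach negation normal form:
  (∀s ¬C(s)) ∧ (∃y ∃s (¬C(s) ∧ C(y)))
Rename bound variables to avoid capture: s↦v.
  (∀s ¬C(s)) ∧ (∃y ∃v (¬C(v) ∧ C(y)))
Pull the quantifiers to the front (each side's bound variable is not free in the other side):
  ∀s ∃y ∃v (¬C(s) ∧ ¬C(v) ∧ C(y))
The prefix is ∀s ∃y ∃v: 1 universal, 2 existential.

2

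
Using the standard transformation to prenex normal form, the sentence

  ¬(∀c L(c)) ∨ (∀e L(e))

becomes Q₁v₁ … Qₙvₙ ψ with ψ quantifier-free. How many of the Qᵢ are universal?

1

Drive negations inward (¬∀x A ≡ ∃x ¬A, ¬∃x A ≡ ∀x ¬A, De Morgan for ∧/∨):
  (∃c ¬L(c)) ∨ (∀e L(e))
All bound variables are already distinct, so no renaming is needed.
Pull the quantifiers to the front (each side's bound variable is not free in the other side):
  ∃c ∀e (¬L(c) ∨ L(e))
The prefix is ∃c ∀e: 1 universal, 1 existential.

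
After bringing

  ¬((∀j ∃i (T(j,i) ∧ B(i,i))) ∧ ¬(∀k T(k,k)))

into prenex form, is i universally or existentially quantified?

universal

Push ¬ through the quantifiers and connectives to reach negation normal form:
  (∃j ∀i (¬T(j,i) ∨ ¬B(i,i))) ∨ (∀k T(k,k))
All bound variables are already distinct, so no renaming is needed.
Finally move all quantifiers to the prefix:
  ∃j ∀i ∀k (¬T(j,i) ∨ ¬B(i,i) ∨ T(k,k))
The quantifier ∃i sits under an odd number of negations, so it flips to ∀i.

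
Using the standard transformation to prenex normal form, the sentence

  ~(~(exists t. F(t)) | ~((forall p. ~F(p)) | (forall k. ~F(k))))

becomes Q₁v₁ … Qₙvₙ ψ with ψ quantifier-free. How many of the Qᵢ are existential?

1

Drive negations inward (¬∀x A ≡ ∃x ¬A, ¬∃x A ≡ ∀x ¬A, De Morgan for ∧/∨):
  (exists t. F(t)) & ((forall p. ~F(p)) | (forall k. ~F(k)))
All bound variables are already distinct, so no renaming is needed.
Extract every quantifier outward, since the variables are now distinct and don't occur free across branches:
  exists t. forall p. forall k. (F(t) & (~F(p) | ~F(k)))
The prefix is exists t forall p forall k: 2 universal, 1 existential.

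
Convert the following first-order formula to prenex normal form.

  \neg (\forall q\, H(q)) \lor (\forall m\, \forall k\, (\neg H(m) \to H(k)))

\exists q\, \forall m\, \forall k\, (\neg H(q) \lor H(m) \lor H(k))

Rewrite implications/biconditionals: A → B as ¬A ∨ B.
  \neg (\forall q\, H(q)) \lor (\forall m\, \forall k\, (\neg \neg H(m) \lor H(k)))
Move each ¬ inward, flipping quantifiers it crosses:
  (\exists q\, \neg H(q)) \lor (\forall m\, \forall k\, (H(m) \lor H(k)))
All bound variables are already distinct, so no renaming is needed.
Extract every quantifier outward, since the variables are now distinct and don't occur free across branches:
  \exists q\, \forall m\, \forall k\, (\neg H(q) \lor H(m) \lor H(k))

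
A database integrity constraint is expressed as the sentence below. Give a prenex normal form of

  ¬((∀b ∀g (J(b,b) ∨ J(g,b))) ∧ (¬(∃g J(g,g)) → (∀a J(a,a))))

∃b ∃g ∀y ∃a (¬J(b,b) ∧ ¬J(g,b) ∨ ¬J(y,y) ∧ ¬J(a,a))

Rewrite implications/biconditionals: A → B as ¬A ∨ B.
  ¬((∀b ∀g (J(b,b) ∨ J(g,b))) ∧ (¬¬(∃g J(g,g)) ∨ (∀a J(a,a))))
Push ¬ through the quantifiers and connectives to reach negation normal form:
  (∃b ∃g (¬J(b,b) ∧ ¬J(g,b))) ∨ (∀g ¬J(g,g)) ∧ (∃a ¬J(a,a))
Standardize variables apart so no two quantifiers bind the same name: g↦y.
  (∃b ∃g (¬J(b,b) ∧ ¬J(g,b))) ∨ (∀y ¬J(y,y)) ∧ (∃a ¬J(a,a))
Pull the quantifiers to the front (each side's bound variable is not free in the other side):
  ∃b ∃g ∀y ∃a (¬J(b,b) ∧ ¬J(g,b) ∨ ¬J(y,y) ∧ ¬J(a,a))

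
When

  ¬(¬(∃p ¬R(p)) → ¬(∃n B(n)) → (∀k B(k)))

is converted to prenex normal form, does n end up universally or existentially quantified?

universal

Eliminate → and ↔ using ¬ and ∨.
  ¬(¬¬(∃p ¬R(p)) ∨ ¬¬(∃n B(n)) ∨ (∀k B(k)))
Drive negations inward (¬∀x A ≡ ∃x ¬A, ¬∃x A ≡ ∀x ¬A, De Morgan for ∧/∨):
  (∀p R(p)) ∧ (∀n ¬B(n)) ∧ (∃k ¬B(k))
Extract every quantifier outward, since the variables are now distinct and don't occur free across branches:
  ∀p ∀n ∃k (R(p) ∧ ¬B(n) ∧ ¬B(k))
The quantifier ∃n sits under an odd number of negations (counting the antecedent side of each →), so it flips to ∀n.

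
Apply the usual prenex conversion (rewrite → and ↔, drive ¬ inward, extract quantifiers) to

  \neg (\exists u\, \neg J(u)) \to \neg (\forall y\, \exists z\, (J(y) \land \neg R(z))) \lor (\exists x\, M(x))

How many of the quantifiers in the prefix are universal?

1

Rewrite implications/biconditionals: A → B as ¬A ∨ B.
  \neg \neg (\exists u\, \neg J(u)) \lor \neg (\forall y\, \exists z\, (J(y) \land \neg R(z))) \lor (\exists x\, M(x))
Drive negations inward (¬∀x A ≡ ∃x ¬A, ¬∃x A ≡ ∀x ¬A, De Morgan for ∧/∨):
  (\exists u\, \neg J(u)) \lor (\exists y\, \forall z\, (\neg J(y) \lor R(z))) \lor (\exists x\, M(x))
All bound variables are already distinct, so no renaming is needed.
Pull the quantifiers to the front (each side's bound variable is not free in the other side):
  \exists u\, \exists y\, \forall z\, \exists x\, (\neg J(u) \lor \neg J(y) \lor R(z) \lor M(x))
The prefix is \exists u \exists y \forall z \exists x: 1 universal, 3 existential.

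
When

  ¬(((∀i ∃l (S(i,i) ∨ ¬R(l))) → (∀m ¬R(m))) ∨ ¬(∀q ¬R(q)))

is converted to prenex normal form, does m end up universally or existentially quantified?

existential

Eliminate → and ↔ using ¬ and ∨.
  ¬(¬(∀i ∃l (S(i,i) ∨ ¬R(l))) ∨ (∀m ¬R(m)) ∨ ¬(∀q ¬R(q)))
Push ¬ through the quantifiers and connectives to reach negation normal form:
  (∀i ∃l (S(i,i) ∨ ¬R(l))) ∧ (∃m R(m)) ∧ (∀q ¬R(q))
Pull the quantifiers to the front (each side's bound variable is not free in the other side):
  ∀i ∃l ∃m ∀q ((S(i,i) ∨ ¬R(l)) ∧ R(m) ∧ ¬R(q))
The quantifier ∀m sits under an odd number of negations (counting the antecedent side of each →), so it flips to ∃m.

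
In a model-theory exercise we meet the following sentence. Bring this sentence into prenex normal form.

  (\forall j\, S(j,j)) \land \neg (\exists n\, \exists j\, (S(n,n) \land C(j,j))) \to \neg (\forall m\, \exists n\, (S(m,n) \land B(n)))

First replace A → B with ¬A ∨ B.
  \neg ((\forall j\, S(j,j)) \land \neg (\exists n\, \exists j\, (S(n,n) \land C(j,j)))) \lor \neg (\forall m\, \exists n\, (S(m,n) \land B(n)))
Move each ¬ inward, flipping quantifiers it crosses:
  (\exists j\, \neg S(j,j)) \lor (\exists n\, \exists j\, (S(n,n) \land C(j,j))) \lor (\exists m\, \forall n\, (\neg S(m,n) \lor \neg B(n)))
Give each quantifier a distinct variable: j↦x, n↦u.
  (\exists j\, \neg S(j,j)) \lor (\exists n\, \exists x\, (S(n,n) \land C(x,x))) \lor (\exists m\, \forall u\, (\neg S(m,u) \lor \neg B(u)))
Finally move all quantifiers to the prefix:
  \exists j\, \exists n\, \exists x\, \exists m\, \forall u\, (\neg S(j,j) \lor S(n,n) \land C(x,x) \lor \neg S(m,u) \lor \neg B(u))

\exists j\, \exists n\, \exists x\, \exists m\, \forall u\, (\neg S(j,j) \lor S(n,n) \land C(x,x) \lor \neg S(m,u) \lor \neg B(u))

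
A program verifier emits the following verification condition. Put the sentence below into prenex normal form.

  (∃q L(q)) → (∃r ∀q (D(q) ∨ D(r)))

Eliminate → and ↔ using ¬ and ∨.
  ¬(∃q L(q)) ∨ (∃r ∀q (D(q) ∨ D(r)))
Push ¬ through the quantifiers and connectives to reach negation normal form:
  (∀q ¬L(q)) ∨ (∃r ∀q (D(q) ∨ D(r)))
Rename bound variables to avoid capture: q↦z1.
  (∀q ¬L(q)) ∨ (∃r ∀z1 (D(z1) ∨ D(r)))
Pull the quantifiers to the front (each side's bound variable is not free in the other side):
  ∀q ∃r ∀z1 (¬L(q) ∨ D(z1) ∨ D(r))

∀q ∃r ∀z1 (¬L(q) ∨ D(z1) ∨ D(r))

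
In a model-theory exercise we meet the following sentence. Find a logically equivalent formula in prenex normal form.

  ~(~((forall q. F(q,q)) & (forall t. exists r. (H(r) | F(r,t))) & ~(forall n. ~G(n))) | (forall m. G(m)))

Move each ¬ inward, flipping quantifiers it crosses:
  (forall q. F(q,q)) & (forall t. exists r. (H(r) | F(r,t))) & (exists n. G(n)) & (exists m. ~G(m))
Extract every quantifier outward, since the variables are now distinct and don't occur free across branches:
  forall q. forall t. exists r. exists n. exists m. (F(q,q) & (H(r) | F(r,t)) & G(n) & ~G(m))

forall q. forall t. exists r. exists n. exists m. (F(q,q) & (H(r) | F(r,t)) & G(n) & ~G(m))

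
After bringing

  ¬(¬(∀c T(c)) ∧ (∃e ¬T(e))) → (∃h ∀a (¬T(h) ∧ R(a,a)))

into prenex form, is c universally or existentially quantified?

existential

First replace A → B with ¬A ∨ B.
  ¬¬(¬(∀c T(c)) ∧ (∃e ¬T(e))) ∨ (∃h ∀a (¬T(h) ∧ R(a,a)))
Drive negations inward (¬∀x A ≡ ∃x ¬A, ¬∃x A ≡ ∀x ¬A, De Morgan for ∧/∨):
  (∃c ¬T(c)) ∧ (∃e ¬T(e)) ∨ (∃h ∀a (¬T(h) ∧ R(a,a)))
Finally move all quantifiers to the prefix:
  ∃c ∃e ∃h ∀a (¬T(c) ∧ ¬T(e) ∨ ¬T(h) ∧ R(a,a))
The quantifier ∀c sits under an odd number of negations (counting the antecedent side of each →), so it flips to ∃c.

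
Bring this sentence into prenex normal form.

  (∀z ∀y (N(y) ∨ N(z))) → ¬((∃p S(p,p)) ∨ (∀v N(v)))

∃z ∃y ∀p ∃v (¬N(y) ∧ ¬N(z) ∨ ¬S(p,p) ∧ ¬N(v))

Rewrite implications/biconditionals: A → B as ¬A ∨ B.
  ¬(∀z ∀y (N(y) ∨ N(z))) ∨ ¬((∃p S(p,p)) ∨ (∀v N(v)))
Move each ¬ inward, flipping quantifiers it crosses:
  (∃z ∃y (¬N(y) ∧ ¬N(z))) ∨ (∀p ¬S(p,p)) ∧ (∃v ¬N(v))
All bound variables are already distinct, so no renaming is needed.
Extract every quantifier outward, since the variables are now distinct and don't occur free across branches:
  ∃z ∃y ∀p ∃v (¬N(y) ∧ ¬N(z) ∨ ¬S(p,p) ∧ ¬N(v))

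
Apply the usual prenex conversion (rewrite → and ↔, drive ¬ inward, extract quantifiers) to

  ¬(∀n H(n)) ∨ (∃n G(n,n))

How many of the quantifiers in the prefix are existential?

2

Move each ¬ inward, flipping quantifiers it crosses:
  (∃n ¬H(n)) ∨ (∃n G(n,n))
Standardize variables apart so no two quantifiers bind the same name: n↦a.
  (∃n ¬H(n)) ∨ (∃a G(a,a))
Extract every quantifier outward, since the variables are now distinct and don't occur free across branches:
  ∃n ∃a (¬H(n) ∨ G(a,a))
The prefix is ∃n ∃a: 0 universal, 2 existential.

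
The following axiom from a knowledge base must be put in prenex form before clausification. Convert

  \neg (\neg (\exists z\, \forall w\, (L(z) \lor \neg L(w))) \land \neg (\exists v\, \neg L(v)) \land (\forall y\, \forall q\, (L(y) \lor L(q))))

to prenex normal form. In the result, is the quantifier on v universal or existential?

Drive negations inward (¬∀x A ≡ ∃x ¬A, ¬∃x A ≡ ∀x ¬A, De Morgan for ∧/∨):
  (\exists z\, \forall w\, (L(z) \lor \neg L(w))) \lor (\exists v\, \neg L(v)) \lor (\exists y\, \exists q\, (\neg L(y) \land \neg L(q)))
All bound variables are already distinct, so no renaming is needed.
Extract every quantifier outward, since the variables are now distinct and don't occur free across branches:
  \exists z\, \forall w\, \exists v\, \exists y\, \exists q\, (L(z) \lor \neg L(w) \lor \neg L(v) \lor \neg L(y) \land \neg L(q))
The quantifier \exists v sits under an even number of negations, so it remains existential.

existential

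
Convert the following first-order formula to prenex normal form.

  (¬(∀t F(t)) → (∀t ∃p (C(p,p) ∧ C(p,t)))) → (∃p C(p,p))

∃t ∃x1 ∀p ∃q (¬F(t) ∧ (¬C(p,p) ∨ ¬C(p,x1)) ∨ C(q,q))

Rewrite implications/biconditionals: A → B as ¬A ∨ B.
  ¬(¬¬(∀t F(t)) ∨ (∀t ∃p (C(p,p) ∧ C(p,t)))) ∨ (∃p C(p,p))
Move each ¬ inward, flipping quantifiers it crosses:
  (∃t ¬F(t)) ∧ (∃t ∀p (¬C(p,p) ∨ ¬C(p,t))) ∨ (∃p C(p,p))
Give each quantifier a distinct variable: t↦x1, p↦q.
  (∃t ¬F(t)) ∧ (∃x1 ∀p (¬C(p,p) ∨ ¬C(p,x1))) ∨ (∃q C(q,q))
Extract every quantifier outward, since the variables are now distinct and don't occur free across branches:
  ∃t ∃x1 ∀p ∃q (¬F(t) ∧ (¬C(p,p) ∨ ¬C(p,x1)) ∨ C(q,q))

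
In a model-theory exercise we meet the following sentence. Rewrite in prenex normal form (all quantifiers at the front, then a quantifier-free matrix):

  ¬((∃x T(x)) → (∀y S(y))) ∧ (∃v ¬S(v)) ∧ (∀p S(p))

Rewrite implications/biconditionals: A → B as ¬A ∨ B.
  ¬(¬(∃x T(x)) ∨ (∀y S(y))) ∧ (∃v ¬S(v)) ∧ (∀p S(p))
Drive negations inward (¬∀x A ≡ ∃x ¬A, ¬∃x A ≡ ∀x ¬A, De Morgan for ∧/∨):
  (∃x T(x)) ∧ (∃y ¬S(y)) ∧ (∃v ¬S(v)) ∧ (∀p S(p))
All bound variables are already distinct, so no renaming is needed.
Pull the quantifiers to the front (each side's bound variable is not free in the other side):
  ∃x ∃y ∃v ∀p (T(x) ∧ ¬S(y) ∧ ¬S(v) ∧ S(p))

∃x ∃y ∃v ∀p (T(x) ∧ ¬S(y) ∧ ¬S(v) ∧ S(p))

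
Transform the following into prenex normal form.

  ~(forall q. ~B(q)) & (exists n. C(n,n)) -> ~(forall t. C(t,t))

First replace A → B with ¬A ∨ B.
  ~(~(forall q. ~B(q)) & (exists n. C(n,n))) | ~(forall t. C(t,t))
Drive negations inward (¬∀x A ≡ ∃x ¬A, ¬∃x A ≡ ∀x ¬A, De Morgan for ∧/∨):
  (forall q. ~B(q)) | (forall n. ~C(n,n)) | (exists t. ~C(t,t))
Finally move all quantifiers to the prefix:
  forall q. forall n. exists t. (~B(q) | ~C(n,n) | ~C(t,t))

forall q. forall n. exists t. (~B(q) | ~C(n,n) | ~C(t,t))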